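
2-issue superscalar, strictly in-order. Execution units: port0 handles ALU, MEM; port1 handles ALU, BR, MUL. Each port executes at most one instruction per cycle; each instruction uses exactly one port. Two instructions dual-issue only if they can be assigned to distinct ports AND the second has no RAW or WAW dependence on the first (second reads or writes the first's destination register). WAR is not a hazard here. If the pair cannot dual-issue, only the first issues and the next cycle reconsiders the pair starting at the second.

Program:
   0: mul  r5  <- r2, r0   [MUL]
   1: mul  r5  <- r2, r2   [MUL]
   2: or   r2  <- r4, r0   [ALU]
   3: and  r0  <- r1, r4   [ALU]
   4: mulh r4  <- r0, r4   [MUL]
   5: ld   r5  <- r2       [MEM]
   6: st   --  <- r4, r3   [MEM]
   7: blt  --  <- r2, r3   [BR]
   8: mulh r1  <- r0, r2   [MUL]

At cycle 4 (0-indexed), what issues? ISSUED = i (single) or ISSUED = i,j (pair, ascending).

ISSUED = 6,7

  cy0 -> i0 (mul) no-port MUL/MUL
  cy1 -> i1&i2 (mul or) dual
  cy2 -> i3 (and) RAW r0
  cy3 -> i4&i5 (mulh ld) dual
  cy4 -> i6&i7 (st blt) dual
  cy5 -> i8 (mulh) tail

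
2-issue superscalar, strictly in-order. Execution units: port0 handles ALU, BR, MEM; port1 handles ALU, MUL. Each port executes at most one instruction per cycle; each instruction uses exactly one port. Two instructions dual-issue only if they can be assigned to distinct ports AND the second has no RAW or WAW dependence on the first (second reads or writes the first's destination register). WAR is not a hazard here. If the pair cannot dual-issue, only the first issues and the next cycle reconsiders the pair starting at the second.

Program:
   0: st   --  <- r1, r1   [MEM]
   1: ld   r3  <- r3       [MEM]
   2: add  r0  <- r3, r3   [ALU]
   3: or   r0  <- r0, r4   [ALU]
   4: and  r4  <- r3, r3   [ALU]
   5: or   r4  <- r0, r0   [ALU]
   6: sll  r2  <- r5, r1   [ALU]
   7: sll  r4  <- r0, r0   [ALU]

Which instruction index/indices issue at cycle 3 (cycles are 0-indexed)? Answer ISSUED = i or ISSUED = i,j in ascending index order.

[0] i0  st.MEM  -- no-port MEM/MEM
[1] i1  ld.MEM  -- RAW r3
[2] i2  add.ALU  -- RAW+WAW r0
[3] i3,i4  or.ALU and.ALU  -- dual
[4] i5,i6  or.ALU sll.ALU  -- dual
[5] i7  sll.ALU  -- tail

ISSUED = 3,4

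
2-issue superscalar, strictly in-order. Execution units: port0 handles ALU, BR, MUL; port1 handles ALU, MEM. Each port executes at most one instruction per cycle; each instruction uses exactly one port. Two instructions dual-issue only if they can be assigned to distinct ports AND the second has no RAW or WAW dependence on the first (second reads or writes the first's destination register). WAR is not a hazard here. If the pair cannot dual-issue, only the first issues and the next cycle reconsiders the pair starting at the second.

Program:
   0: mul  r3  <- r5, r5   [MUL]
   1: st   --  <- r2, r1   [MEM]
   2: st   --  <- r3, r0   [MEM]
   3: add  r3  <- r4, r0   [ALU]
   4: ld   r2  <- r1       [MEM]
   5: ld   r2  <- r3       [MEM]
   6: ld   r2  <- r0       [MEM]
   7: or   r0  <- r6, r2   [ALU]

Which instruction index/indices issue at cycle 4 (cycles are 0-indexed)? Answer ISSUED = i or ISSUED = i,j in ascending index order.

ISSUED = 6

  cy0 -> i0,i1 (mul.MUL/st.MEM) pair
  cy1 -> i2,i3 (st.MEM/add.ALU) pair
  cy2 -> i4 (ld.MEM) no-port MEM/MEM
  cy3 -> i5 (ld.MEM) no-port MEM/MEM
  cy4 -> i6 (ld.MEM) RAW r2
  cy5 -> i7 (or.ALU) tail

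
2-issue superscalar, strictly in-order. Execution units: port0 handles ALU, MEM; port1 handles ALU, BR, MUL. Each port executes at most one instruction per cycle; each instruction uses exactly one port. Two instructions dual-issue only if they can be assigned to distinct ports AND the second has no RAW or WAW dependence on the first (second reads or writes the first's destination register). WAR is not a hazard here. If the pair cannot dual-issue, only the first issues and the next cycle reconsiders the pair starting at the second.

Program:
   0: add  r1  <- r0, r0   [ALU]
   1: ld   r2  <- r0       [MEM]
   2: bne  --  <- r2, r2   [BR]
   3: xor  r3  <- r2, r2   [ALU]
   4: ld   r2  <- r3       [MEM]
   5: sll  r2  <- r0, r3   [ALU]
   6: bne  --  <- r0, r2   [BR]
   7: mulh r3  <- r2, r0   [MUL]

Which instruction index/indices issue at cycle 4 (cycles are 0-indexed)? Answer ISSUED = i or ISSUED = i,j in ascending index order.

ISSUED = 6

c0: i0,i1 add ld  pair
c1: i2,i3 bne xor  pair
c2: i4 ld  WAW r2
c3: i5 sll  RAW r2
c4: i6 bne  no-port BR/MUL
c5: i7 mulh  tail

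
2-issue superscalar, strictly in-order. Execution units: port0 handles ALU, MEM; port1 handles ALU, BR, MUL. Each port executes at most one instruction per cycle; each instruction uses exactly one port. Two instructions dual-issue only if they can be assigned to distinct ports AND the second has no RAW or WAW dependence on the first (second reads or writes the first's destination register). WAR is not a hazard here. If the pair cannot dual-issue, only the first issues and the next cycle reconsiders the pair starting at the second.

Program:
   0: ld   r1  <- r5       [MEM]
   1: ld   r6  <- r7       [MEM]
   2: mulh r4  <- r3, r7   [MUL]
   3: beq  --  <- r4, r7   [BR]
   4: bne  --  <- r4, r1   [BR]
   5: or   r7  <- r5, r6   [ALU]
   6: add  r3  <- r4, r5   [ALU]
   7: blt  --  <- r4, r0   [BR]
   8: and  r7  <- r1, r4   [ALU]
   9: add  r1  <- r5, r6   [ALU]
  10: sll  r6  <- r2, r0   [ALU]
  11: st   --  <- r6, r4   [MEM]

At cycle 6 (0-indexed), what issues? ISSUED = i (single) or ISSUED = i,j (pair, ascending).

ISSUED = 10

[0] i0  ld.MEM  -- no-port MEM/MEM
[1] i1+i2  ld.MEM mulh.MUL  -- pair
[2] i3  beq.BR  -- no-port BR/BR
[3] i4+i5  bne.BR or.ALU  -- pair
[4] i6+i7  add.ALU blt.BR  -- pair
[5] i8+i9  and.ALU add.ALU  -- pair
[6] i10  sll.ALU  -- RAW r6
[7] i11  st.MEM  -- tail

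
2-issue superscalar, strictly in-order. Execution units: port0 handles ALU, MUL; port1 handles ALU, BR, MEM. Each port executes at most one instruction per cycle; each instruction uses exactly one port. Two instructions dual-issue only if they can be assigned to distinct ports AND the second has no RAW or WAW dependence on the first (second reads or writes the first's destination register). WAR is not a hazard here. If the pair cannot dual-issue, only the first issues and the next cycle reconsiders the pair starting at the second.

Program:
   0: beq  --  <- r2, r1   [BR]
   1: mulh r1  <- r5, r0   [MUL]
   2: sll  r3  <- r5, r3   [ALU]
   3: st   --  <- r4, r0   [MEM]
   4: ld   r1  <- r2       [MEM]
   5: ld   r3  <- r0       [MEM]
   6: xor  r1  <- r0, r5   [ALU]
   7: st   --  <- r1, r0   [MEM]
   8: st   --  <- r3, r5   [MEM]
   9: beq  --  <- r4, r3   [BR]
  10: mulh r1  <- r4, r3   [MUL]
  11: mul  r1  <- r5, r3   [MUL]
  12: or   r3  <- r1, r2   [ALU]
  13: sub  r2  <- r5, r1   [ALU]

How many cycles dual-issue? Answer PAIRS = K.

c0: i0&i1 beq.BR;mulh.MUL  pair
c1: i2&i3 sll.ALU;st.MEM  pair
c2: i4 ld.MEM  no-port MEM/MEM
c3: i5&i6 ld.MEM;xor.ALU  pair
c4: i7 st.MEM  no-port MEM/MEM
c5: i8 st.MEM  no-port MEM/BR
c6: i9&i10 beq.BR;mulh.MUL  pair
c7: i11 mul.MUL  RAW r1
c8: i12&i13 or.ALU;sub.ALU  pair

PAIRS = 5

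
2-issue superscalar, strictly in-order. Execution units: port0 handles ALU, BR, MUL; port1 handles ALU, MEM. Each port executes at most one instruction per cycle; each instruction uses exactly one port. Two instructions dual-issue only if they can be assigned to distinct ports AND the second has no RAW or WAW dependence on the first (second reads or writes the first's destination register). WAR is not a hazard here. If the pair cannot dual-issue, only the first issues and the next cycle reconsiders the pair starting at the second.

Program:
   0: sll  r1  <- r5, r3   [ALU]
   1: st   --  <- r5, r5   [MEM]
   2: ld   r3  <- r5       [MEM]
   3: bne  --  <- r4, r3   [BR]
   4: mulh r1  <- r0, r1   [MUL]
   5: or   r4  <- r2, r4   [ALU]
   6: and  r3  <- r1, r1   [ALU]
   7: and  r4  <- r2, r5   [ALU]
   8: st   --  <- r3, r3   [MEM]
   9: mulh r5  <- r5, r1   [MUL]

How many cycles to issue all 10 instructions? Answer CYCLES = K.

  cy0 -> i0+i1 (sll.ALU;st.MEM) pair
  cy1 -> i2 (ld.MEM) RAW r3
  cy2 -> i3 (bne.BR) no-port BR/MUL
  cy3 -> i4+i5 (mulh.MUL;or.ALU) pair
  cy4 -> i6+i7 (and.ALU;and.ALU) pair
  cy5 -> i8+i9 (st.MEM;mulh.MUL) pair

CYCLES = 6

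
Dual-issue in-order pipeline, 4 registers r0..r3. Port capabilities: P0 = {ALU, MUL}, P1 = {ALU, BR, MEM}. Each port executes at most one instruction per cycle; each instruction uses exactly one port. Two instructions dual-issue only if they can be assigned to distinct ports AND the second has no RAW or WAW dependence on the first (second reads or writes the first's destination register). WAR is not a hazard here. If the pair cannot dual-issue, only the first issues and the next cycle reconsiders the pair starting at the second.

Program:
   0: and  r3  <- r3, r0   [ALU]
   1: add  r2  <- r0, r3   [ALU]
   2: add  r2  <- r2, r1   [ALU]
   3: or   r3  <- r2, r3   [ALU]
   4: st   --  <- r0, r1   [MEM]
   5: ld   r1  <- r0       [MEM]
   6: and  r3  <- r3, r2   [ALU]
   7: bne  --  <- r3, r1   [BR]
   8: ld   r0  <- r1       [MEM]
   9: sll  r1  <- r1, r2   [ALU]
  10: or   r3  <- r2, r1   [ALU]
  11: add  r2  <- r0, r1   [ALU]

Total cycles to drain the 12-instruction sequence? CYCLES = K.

[0] i0  and.ALU  -- RAW r3
[1] i1  add.ALU  -- RAW+WAW r2
[2] i2  add.ALU  -- RAW r2
[3] i3/i4  or.ALU;st.MEM  -- 2-wide
[4] i5/i6  ld.MEM;and.ALU  -- 2-wide
[5] i7  bne.BR  -- no-port BR/MEM
[6] i8/i9  ld.MEM;sll.ALU  -- 2-wide
[7] i10/i11  or.ALU;add.ALU  -- 2-wide

CYCLES = 8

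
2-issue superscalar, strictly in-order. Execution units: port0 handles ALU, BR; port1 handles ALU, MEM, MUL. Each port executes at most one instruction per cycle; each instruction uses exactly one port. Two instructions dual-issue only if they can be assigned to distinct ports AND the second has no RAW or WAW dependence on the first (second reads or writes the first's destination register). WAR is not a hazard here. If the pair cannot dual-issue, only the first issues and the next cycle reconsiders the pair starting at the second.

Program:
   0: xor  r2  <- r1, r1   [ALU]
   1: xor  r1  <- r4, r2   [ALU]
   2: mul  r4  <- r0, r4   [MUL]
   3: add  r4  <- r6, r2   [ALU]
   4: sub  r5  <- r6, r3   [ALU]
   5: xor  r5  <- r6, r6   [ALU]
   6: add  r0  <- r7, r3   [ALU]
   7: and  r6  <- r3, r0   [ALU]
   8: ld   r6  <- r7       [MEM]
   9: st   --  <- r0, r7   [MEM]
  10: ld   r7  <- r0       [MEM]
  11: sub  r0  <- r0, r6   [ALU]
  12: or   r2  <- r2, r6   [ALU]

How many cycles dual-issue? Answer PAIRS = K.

PAIRS = 4

#0 head=0: xor.ALU i0 RAW r2
#1 head=1: xor.ALU;mul.MUL i1/i2 2-wide
#2 head=3: add.ALU;sub.ALU i3/i4 2-wide
#3 head=5: xor.ALU;add.ALU i5/i6 2-wide
#4 head=7: and.ALU i7 WAW r6
#5 head=8: ld.MEM i8 no-port MEM/MEM
#6 head=9: st.MEM i9 no-port MEM/MEM
#7 head=10: ld.MEM;sub.ALU i10/i11 2-wide
#8 head=12: or.ALU i12 tail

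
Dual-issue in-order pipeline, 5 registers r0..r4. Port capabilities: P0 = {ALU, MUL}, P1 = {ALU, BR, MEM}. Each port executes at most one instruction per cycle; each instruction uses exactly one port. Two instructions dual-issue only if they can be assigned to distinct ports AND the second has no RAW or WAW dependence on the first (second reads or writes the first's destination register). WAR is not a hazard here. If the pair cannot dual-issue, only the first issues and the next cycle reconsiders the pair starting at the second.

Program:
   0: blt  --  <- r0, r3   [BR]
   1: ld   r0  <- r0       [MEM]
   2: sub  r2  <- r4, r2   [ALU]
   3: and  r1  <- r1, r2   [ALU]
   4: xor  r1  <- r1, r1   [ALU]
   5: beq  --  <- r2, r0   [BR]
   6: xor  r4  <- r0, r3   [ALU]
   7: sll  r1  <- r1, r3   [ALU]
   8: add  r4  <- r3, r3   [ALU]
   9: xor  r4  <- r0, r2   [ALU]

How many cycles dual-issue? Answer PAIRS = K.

PAIRS = 3

c0: i0 blt.BR  no-port BR/MEM
c1: i1/i2 ld.MEM/sub.ALU  pair
c2: i3 and.ALU  RAW+WAW r1
c3: i4/i5 xor.ALU/beq.BR  pair
c4: i6/i7 xor.ALU/sll.ALU  pair
c5: i8 add.ALU  WAW r4
c6: i9 xor.ALU  tail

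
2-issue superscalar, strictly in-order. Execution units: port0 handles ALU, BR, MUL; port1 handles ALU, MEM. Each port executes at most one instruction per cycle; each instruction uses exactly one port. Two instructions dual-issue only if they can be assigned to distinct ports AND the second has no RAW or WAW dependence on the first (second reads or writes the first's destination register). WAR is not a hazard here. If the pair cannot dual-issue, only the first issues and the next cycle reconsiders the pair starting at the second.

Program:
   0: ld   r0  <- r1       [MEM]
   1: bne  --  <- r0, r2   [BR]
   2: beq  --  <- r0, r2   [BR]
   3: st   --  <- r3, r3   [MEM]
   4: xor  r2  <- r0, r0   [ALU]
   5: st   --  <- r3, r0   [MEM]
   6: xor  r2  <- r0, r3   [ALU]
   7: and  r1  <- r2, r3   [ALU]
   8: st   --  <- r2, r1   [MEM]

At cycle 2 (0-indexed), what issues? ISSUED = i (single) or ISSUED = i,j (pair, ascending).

ISSUED = 2,3

0. ld @i0  | RAW r0
1. bne @i1  | no-port BR/BR
2. beq st @i2&i3  | dual
3. xor st @i4&i5  | dual
4. xor @i6  | RAW r2
5. and @i7  | RAW r1
6. st @i8  | tail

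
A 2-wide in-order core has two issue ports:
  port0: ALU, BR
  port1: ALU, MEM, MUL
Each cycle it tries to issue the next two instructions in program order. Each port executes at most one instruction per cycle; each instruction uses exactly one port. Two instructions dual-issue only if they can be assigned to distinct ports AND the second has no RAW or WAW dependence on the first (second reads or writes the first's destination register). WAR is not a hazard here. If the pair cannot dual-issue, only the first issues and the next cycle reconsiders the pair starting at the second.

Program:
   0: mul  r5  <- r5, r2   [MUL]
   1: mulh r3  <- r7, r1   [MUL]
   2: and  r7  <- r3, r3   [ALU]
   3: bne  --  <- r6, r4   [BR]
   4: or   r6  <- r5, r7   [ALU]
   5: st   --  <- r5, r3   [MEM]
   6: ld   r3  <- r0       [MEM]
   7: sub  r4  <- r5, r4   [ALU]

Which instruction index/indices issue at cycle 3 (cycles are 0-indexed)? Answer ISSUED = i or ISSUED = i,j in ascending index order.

c0: i0 mul.MUL  no-port MUL/MUL
c1: i1 mulh.MUL  RAW r3
c2: i2,i3 and.ALU+bne.BR  pair
c3: i4,i5 or.ALU+st.MEM  pair
c4: i6,i7 ld.MEM+sub.ALU  pair

ISSUED = 4,5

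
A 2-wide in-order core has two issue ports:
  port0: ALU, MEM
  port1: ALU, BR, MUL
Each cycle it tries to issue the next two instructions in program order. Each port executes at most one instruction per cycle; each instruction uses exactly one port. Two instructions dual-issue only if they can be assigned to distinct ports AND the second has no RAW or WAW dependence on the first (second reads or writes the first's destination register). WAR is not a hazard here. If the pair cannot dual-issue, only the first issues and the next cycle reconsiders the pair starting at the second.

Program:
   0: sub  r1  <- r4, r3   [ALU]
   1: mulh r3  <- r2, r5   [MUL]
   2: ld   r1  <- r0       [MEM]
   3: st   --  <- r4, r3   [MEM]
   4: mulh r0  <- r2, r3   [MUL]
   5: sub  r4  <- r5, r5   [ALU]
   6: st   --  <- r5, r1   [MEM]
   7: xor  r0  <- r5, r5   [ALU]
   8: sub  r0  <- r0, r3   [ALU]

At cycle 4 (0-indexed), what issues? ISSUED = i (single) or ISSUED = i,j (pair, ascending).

  cy0 -> i0/i1 (sub mulh) pair
  cy1 -> i2 (ld) no-port MEM/MEM
  cy2 -> i3/i4 (st mulh) pair
  cy3 -> i5/i6 (sub st) pair
  cy4 -> i7 (xor) RAW+WAW r0
  cy5 -> i8 (sub) tail

ISSUED = 7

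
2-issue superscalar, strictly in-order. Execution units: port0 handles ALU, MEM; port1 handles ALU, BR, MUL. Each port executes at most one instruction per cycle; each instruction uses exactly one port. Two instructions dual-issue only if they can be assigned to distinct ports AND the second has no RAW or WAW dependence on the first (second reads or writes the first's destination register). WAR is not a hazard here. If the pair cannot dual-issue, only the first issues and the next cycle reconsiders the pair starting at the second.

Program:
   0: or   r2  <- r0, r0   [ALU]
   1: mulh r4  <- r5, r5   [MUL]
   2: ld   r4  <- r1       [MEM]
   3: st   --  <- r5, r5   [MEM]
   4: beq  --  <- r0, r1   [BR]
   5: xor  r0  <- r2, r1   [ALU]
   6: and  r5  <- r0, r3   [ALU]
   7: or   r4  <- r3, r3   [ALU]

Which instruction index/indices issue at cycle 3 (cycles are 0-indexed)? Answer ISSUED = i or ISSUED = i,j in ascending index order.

[0] i0/i1  or.ALU+mulh.MUL  -- pair
[1] i2  ld.MEM  -- no-port MEM/MEM
[2] i3/i4  st.MEM+beq.BR  -- pair
[3] i5  xor.ALU  -- RAW r0
[4] i6/i7  and.ALU+or.ALU  -- pair

ISSUED = 5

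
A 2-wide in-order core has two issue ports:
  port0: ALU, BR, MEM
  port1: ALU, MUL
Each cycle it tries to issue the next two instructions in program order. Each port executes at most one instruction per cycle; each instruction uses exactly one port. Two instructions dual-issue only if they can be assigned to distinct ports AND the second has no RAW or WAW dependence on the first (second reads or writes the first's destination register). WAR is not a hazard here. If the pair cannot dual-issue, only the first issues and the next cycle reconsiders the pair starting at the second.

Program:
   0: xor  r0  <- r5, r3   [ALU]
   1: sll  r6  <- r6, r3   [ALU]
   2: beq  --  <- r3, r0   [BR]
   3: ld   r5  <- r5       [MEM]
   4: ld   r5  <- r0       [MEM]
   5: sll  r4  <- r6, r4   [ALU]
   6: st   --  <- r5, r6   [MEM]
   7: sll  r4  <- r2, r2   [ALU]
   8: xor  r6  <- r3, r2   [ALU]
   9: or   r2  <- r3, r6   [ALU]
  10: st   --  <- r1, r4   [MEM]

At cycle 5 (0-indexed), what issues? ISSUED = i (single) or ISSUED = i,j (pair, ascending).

ISSUED = 8

#0 head=0: xor sll i0&i1 2-wide
#1 head=2: beq i2 no-port BR/MEM
#2 head=3: ld i3 no-port MEM/MEM
#3 head=4: ld sll i4&i5 2-wide
#4 head=6: st sll i6&i7 2-wide
#5 head=8: xor i8 RAW r6
#6 head=9: or st i9&i10 2-wide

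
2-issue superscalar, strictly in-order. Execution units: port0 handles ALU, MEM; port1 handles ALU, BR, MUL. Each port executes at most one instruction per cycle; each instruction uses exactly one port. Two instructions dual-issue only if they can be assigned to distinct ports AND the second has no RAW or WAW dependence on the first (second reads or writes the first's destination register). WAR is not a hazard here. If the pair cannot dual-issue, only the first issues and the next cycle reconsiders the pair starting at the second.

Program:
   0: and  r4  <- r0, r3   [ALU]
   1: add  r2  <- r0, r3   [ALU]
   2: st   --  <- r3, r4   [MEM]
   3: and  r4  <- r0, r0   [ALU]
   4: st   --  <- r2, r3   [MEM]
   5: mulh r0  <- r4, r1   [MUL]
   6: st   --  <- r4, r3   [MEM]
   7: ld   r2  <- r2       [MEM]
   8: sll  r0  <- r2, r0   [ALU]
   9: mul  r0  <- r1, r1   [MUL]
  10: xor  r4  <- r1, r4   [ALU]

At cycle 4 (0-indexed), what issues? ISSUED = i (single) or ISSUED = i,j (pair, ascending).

c0: i0/i1 and.ALU+add.ALU  pair
c1: i2/i3 st.MEM+and.ALU  pair
c2: i4/i5 st.MEM+mulh.MUL  pair
c3: i6 st.MEM  no-port MEM/MEM
c4: i7 ld.MEM  RAW r2
c5: i8 sll.ALU  WAW r0
c6: i9/i10 mul.MUL+xor.ALU  pair

ISSUED = 7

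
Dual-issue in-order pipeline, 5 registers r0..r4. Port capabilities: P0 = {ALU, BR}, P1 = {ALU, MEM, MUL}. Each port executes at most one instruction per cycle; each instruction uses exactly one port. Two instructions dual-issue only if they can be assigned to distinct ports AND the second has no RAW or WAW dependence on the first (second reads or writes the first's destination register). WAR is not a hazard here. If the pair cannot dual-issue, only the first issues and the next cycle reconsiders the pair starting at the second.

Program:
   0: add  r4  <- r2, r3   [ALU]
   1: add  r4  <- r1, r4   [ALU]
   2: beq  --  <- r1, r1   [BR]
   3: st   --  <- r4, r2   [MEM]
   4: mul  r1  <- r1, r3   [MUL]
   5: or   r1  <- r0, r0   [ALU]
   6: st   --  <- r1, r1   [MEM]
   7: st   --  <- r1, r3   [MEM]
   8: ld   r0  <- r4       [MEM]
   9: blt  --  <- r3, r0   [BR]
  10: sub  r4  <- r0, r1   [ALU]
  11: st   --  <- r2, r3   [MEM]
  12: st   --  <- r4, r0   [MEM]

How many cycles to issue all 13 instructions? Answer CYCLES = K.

[0] i0  add.ALU  -- RAW+WAW r4
[1] i1,i2  add.ALU/beq.BR  -- pair
[2] i3  st.MEM  -- no-port MEM/MUL
[3] i4  mul.MUL  -- WAW r1
[4] i5  or.ALU  -- RAW r1
[5] i6  st.MEM  -- no-port MEM/MEM
[6] i7  st.MEM  -- no-port MEM/MEM
[7] i8  ld.MEM  -- RAW r0
[8] i9,i10  blt.BR/sub.ALU  -- pair
[9] i11  st.MEM  -- no-port MEM/MEM
[10] i12  st.MEM  -- tail

CYCLES = 11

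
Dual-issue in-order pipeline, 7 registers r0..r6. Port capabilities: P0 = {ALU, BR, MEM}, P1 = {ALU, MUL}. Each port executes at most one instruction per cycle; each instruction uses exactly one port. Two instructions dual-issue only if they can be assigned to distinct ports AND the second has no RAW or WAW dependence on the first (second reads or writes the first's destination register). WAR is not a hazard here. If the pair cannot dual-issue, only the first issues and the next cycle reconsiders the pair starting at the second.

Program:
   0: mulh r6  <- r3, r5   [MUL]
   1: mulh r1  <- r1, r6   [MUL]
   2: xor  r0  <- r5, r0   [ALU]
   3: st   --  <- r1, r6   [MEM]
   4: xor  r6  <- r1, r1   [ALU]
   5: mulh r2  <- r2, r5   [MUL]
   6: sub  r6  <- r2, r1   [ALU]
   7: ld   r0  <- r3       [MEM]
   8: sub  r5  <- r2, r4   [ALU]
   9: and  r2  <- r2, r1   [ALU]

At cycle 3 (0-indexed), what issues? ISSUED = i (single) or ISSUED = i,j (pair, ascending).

ISSUED = 5

[0] i0  mulh  -- no-port MUL/MUL
[1] i1+i2  mulh;xor  -- 2-wide
[2] i3+i4  st;xor  -- 2-wide
[3] i5  mulh  -- RAW r2
[4] i6+i7  sub;ld  -- 2-wide
[5] i8+i9  sub;and  -- 2-wide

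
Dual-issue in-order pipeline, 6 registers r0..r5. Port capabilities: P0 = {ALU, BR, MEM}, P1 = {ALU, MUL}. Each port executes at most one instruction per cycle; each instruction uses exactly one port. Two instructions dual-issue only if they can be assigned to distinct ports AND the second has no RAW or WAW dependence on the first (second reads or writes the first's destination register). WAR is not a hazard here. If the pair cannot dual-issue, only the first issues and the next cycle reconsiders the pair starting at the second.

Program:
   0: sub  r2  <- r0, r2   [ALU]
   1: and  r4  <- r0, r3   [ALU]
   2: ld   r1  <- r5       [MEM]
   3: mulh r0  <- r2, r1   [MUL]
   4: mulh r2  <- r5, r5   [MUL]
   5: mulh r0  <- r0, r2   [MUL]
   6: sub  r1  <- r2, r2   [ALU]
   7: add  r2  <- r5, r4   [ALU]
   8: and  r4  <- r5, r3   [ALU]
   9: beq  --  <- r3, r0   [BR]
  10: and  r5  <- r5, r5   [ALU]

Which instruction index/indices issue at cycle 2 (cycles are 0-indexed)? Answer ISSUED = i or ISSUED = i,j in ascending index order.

0. sub.ALU/and.ALU @i0&i1  | dual
1. ld.MEM @i2  | RAW r1
2. mulh.MUL @i3  | no-port MUL/MUL
3. mulh.MUL @i4  | no-port MUL/MUL
4. mulh.MUL/sub.ALU @i5&i6  | dual
5. add.ALU/and.ALU @i7&i8  | dual
6. beq.BR/and.ALU @i9&i10  | dual

ISSUED = 3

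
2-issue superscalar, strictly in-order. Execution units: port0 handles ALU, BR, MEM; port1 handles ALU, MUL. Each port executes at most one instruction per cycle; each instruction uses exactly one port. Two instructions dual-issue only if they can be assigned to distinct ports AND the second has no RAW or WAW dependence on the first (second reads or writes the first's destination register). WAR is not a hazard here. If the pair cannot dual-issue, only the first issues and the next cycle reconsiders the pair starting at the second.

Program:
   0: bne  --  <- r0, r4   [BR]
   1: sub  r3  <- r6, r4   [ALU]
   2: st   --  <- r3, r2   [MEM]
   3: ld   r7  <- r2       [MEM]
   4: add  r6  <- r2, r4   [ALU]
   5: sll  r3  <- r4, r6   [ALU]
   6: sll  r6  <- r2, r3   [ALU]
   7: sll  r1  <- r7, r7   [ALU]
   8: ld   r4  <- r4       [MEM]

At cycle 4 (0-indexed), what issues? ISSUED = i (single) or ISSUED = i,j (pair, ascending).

ISSUED = 6,7

c0: i0&i1 bne+sub  pair
c1: i2 st  no-port MEM/MEM
c2: i3&i4 ld+add  pair
c3: i5 sll  RAW r3
c4: i6&i7 sll+sll  pair
c5: i8 ld  tail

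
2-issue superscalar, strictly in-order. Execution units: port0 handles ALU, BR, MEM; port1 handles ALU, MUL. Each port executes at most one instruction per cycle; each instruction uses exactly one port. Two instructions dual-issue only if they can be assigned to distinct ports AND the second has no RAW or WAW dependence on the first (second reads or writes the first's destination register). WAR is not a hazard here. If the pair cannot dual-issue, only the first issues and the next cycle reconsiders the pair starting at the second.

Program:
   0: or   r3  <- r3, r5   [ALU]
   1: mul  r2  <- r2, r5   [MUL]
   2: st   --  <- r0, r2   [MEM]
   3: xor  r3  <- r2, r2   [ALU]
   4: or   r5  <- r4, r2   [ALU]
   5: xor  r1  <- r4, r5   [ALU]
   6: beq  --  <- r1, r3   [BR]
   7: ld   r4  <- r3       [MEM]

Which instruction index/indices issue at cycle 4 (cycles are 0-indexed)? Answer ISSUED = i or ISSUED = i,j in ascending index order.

c0: i0/i1 or.ALU/mul.MUL  2-wide
c1: i2/i3 st.MEM/xor.ALU  2-wide
c2: i4 or.ALU  RAW r5
c3: i5 xor.ALU  RAW r1
c4: i6 beq.BR  no-port BR/MEM
c5: i7 ld.MEM  tail

ISSUED = 6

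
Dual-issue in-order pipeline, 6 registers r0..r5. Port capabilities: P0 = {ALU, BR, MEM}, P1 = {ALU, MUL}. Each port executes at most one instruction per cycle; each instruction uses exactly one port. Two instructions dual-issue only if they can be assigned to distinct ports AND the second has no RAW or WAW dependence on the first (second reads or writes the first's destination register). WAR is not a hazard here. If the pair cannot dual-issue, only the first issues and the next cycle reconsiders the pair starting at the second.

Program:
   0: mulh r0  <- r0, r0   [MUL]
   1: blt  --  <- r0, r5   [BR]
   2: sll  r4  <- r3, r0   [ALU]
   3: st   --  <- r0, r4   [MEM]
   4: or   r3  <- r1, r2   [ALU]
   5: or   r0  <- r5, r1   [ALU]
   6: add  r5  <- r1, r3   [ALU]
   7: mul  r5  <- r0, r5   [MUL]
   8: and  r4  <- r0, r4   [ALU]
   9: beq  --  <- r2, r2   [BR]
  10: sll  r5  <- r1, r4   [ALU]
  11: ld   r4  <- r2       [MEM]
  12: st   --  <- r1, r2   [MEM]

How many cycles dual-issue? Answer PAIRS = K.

t=0 i0:mulh.MUL ; RAW r0
t=1 i1,i2:blt.BR;sll.ALU ; pair
t=2 i3,i4:st.MEM;or.ALU ; pair
t=3 i5,i6:or.ALU;add.ALU ; pair
t=4 i7,i8:mul.MUL;and.ALU ; pair
t=5 i9,i10:beq.BR;sll.ALU ; pair
t=6 i11:ld.MEM ; no-port MEM/MEM
t=7 i12:st.MEM ; tail

PAIRS = 5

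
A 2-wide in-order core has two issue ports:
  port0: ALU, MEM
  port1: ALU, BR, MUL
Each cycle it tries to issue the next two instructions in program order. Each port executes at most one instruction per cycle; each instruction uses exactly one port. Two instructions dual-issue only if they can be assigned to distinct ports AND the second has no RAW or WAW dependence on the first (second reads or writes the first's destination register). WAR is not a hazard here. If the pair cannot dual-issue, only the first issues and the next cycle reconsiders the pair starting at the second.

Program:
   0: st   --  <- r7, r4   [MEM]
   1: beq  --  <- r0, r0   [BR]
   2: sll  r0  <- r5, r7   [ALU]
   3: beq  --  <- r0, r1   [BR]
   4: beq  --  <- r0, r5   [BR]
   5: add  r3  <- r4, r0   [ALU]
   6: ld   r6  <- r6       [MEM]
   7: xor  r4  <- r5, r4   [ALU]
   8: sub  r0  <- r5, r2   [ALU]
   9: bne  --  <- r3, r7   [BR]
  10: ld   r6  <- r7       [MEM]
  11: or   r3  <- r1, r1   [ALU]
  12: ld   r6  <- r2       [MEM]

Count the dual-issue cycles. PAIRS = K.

PAIRS = 5

c0: i0&i1 st beq  2-wide
c1: i2 sll  RAW r0
c2: i3 beq  no-port BR/BR
c3: i4&i5 beq add  2-wide
c4: i6&i7 ld xor  2-wide
c5: i8&i9 sub bne  2-wide
c6: i10&i11 ld or  2-wide
c7: i12 ld  tail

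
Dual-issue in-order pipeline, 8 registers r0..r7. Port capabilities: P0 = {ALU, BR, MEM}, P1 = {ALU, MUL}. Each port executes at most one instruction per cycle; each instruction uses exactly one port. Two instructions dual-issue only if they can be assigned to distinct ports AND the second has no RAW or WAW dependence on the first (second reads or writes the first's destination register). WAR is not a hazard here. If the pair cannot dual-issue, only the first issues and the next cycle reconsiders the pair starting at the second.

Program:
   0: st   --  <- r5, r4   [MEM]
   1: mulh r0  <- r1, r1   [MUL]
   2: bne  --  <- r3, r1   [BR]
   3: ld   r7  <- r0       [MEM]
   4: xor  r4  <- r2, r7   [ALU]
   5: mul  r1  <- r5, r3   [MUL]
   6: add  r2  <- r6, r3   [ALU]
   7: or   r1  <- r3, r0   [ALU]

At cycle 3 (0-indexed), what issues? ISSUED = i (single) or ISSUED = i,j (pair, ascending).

ISSUED = 4,5

c0: i0/i1 st mulh  2-wide
c1: i2 bne  no-port BR/MEM
c2: i3 ld  RAW r7
c3: i4/i5 xor mul  2-wide
c4: i6/i7 add or  2-wide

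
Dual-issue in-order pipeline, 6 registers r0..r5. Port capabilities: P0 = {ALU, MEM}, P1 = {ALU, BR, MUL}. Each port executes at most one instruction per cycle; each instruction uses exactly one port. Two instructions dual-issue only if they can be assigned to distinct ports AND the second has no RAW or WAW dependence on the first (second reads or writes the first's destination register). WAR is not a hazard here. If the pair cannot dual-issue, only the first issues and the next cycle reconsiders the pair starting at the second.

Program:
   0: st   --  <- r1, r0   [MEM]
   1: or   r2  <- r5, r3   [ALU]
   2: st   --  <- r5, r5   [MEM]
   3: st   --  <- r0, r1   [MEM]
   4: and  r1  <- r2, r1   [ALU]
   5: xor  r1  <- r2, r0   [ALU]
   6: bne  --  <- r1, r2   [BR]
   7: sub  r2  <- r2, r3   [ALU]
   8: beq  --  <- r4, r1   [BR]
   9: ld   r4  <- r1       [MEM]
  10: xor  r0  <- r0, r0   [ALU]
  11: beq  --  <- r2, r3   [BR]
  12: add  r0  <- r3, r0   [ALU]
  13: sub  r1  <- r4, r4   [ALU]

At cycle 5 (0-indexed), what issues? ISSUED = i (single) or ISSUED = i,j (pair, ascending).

0. st or @i0+i1  | 2-wide
1. st @i2  | no-port MEM/MEM
2. st and @i3+i4  | 2-wide
3. xor @i5  | RAW r1
4. bne sub @i6+i7  | 2-wide
5. beq ld @i8+i9  | 2-wide
6. xor beq @i10+i11  | 2-wide
7. add sub @i12+i13  | 2-wide

ISSUED = 8,9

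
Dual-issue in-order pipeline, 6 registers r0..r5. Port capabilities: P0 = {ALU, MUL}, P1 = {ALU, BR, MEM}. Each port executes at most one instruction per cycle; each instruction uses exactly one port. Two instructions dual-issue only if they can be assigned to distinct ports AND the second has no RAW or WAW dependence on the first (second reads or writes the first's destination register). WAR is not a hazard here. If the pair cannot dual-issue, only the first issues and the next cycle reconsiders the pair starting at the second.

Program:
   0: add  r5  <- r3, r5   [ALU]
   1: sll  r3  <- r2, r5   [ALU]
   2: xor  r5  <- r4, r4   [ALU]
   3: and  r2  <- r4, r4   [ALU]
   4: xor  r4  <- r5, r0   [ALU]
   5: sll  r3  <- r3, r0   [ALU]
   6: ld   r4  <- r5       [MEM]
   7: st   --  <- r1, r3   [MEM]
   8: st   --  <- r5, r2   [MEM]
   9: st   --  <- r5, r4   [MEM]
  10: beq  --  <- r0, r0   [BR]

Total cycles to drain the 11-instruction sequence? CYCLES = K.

CYCLES = 8

[0] i0  add.ALU  -- RAW r5
[1] i1+i2  sll.ALU;xor.ALU  -- dual
[2] i3+i4  and.ALU;xor.ALU  -- dual
[3] i5+i6  sll.ALU;ld.MEM  -- dual
[4] i7  st.MEM  -- no-port MEM/MEM
[5] i8  st.MEM  -- no-port MEM/MEM
[6] i9  st.MEM  -- no-port MEM/BR
[7] i10  beq.BR  -- tail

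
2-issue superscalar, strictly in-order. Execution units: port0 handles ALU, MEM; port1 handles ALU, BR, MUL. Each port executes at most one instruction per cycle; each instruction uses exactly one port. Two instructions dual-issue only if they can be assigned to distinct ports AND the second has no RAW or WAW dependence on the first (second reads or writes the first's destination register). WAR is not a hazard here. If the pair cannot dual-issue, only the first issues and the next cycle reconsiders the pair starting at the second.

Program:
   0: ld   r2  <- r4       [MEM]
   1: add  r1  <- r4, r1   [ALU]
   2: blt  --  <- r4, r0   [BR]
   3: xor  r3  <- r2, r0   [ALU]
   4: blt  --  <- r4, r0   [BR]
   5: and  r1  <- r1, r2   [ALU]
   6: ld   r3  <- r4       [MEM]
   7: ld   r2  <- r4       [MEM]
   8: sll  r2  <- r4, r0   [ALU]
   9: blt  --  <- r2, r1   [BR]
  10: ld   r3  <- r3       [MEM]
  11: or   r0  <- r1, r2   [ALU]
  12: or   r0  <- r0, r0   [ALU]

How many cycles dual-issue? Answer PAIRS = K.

c0: i0,i1 ld;add  dual
c1: i2,i3 blt;xor  dual
c2: i4,i5 blt;and  dual
c3: i6 ld  no-port MEM/MEM
c4: i7 ld  WAW r2
c5: i8 sll  RAW r2
c6: i9,i10 blt;ld  dual
c7: i11 or  RAW+WAW r0
c8: i12 or  tail

PAIRS = 4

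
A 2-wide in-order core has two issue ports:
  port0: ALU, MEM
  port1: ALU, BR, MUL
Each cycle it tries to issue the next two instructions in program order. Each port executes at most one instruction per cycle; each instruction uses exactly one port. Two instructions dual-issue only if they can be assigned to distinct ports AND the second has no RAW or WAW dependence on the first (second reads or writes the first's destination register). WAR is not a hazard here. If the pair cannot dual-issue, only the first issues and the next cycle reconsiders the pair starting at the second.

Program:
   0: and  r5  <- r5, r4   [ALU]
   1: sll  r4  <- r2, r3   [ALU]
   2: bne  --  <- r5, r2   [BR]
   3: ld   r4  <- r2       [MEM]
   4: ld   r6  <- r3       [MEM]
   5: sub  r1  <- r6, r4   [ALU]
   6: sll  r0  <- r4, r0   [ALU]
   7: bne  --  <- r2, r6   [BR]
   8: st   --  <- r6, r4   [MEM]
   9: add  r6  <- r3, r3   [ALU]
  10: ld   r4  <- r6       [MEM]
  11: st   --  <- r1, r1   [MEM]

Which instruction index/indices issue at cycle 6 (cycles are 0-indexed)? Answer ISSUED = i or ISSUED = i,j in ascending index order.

  cy0 -> i0,i1 (and.ALU;sll.ALU) 2-wide
  cy1 -> i2,i3 (bne.BR;ld.MEM) 2-wide
  cy2 -> i4 (ld.MEM) RAW r6
  cy3 -> i5,i6 (sub.ALU;sll.ALU) 2-wide
  cy4 -> i7,i8 (bne.BR;st.MEM) 2-wide
  cy5 -> i9 (add.ALU) RAW r6
  cy6 -> i10 (ld.MEM) no-port MEM/MEM
  cy7 -> i11 (st.MEM) tail

ISSUED = 10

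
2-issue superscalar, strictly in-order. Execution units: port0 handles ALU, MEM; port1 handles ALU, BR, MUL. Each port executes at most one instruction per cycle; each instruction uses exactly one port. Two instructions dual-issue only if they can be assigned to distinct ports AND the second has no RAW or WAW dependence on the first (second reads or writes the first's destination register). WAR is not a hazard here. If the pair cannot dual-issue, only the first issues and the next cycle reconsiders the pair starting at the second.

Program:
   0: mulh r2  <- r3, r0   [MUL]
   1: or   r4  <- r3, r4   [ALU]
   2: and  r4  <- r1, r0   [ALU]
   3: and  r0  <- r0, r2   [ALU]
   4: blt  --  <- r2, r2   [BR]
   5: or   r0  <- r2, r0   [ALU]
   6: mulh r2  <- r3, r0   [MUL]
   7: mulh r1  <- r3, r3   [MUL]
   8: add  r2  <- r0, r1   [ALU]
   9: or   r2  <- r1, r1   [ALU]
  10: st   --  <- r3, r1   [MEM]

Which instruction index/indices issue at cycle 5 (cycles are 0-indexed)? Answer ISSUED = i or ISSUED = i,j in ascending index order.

  cy0 -> i0&i1 (mulh/or) pair
  cy1 -> i2&i3 (and/and) pair
  cy2 -> i4&i5 (blt/or) pair
  cy3 -> i6 (mulh) no-port MUL/MUL
  cy4 -> i7 (mulh) RAW r1
  cy5 -> i8 (add) WAW r2
  cy6 -> i9&i10 (or/st) pair

ISSUED = 8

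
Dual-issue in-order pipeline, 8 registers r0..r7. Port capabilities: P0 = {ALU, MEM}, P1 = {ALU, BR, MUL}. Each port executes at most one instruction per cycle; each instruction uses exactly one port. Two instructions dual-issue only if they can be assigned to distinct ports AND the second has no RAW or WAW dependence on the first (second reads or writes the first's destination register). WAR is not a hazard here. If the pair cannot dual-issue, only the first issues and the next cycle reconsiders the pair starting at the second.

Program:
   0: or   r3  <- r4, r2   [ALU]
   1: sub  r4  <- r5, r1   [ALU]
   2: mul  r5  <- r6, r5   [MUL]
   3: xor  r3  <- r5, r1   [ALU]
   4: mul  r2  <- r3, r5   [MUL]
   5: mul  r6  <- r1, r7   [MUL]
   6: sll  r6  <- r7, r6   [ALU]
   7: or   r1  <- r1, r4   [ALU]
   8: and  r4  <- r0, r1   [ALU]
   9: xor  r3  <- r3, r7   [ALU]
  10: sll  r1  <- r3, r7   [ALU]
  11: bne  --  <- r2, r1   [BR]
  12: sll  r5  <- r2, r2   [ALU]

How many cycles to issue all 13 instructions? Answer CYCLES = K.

[0] i0/i1  or;sub  -- dual
[1] i2  mul  -- RAW r5
[2] i3  xor  -- RAW r3
[3] i4  mul  -- no-port MUL/MUL
[4] i5  mul  -- RAW+WAW r6
[5] i6/i7  sll;or  -- dual
[6] i8/i9  and;xor  -- dual
[7] i10  sll  -- RAW r1
[8] i11/i12  bne;sll  -- dual

CYCLES = 9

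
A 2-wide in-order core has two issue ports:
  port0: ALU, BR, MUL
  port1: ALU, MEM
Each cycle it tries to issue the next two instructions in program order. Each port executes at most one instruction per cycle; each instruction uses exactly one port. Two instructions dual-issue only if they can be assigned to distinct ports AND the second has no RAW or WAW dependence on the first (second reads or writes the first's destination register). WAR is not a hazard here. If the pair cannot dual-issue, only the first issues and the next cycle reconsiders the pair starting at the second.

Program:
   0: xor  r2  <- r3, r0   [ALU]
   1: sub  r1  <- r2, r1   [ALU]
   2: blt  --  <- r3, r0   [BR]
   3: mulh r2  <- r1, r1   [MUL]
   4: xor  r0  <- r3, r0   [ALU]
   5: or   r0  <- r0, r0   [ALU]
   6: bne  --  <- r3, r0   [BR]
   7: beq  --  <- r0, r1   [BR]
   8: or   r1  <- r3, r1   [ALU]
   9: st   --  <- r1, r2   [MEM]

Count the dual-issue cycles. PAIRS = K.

c0: i0 xor.ALU  RAW r2
c1: i1/i2 sub.ALU/blt.BR  dual
c2: i3/i4 mulh.MUL/xor.ALU  dual
c3: i5 or.ALU  RAW r0
c4: i6 bne.BR  no-port BR/BR
c5: i7/i8 beq.BR/or.ALU  dual
c6: i9 st.MEM  tail

PAIRS = 3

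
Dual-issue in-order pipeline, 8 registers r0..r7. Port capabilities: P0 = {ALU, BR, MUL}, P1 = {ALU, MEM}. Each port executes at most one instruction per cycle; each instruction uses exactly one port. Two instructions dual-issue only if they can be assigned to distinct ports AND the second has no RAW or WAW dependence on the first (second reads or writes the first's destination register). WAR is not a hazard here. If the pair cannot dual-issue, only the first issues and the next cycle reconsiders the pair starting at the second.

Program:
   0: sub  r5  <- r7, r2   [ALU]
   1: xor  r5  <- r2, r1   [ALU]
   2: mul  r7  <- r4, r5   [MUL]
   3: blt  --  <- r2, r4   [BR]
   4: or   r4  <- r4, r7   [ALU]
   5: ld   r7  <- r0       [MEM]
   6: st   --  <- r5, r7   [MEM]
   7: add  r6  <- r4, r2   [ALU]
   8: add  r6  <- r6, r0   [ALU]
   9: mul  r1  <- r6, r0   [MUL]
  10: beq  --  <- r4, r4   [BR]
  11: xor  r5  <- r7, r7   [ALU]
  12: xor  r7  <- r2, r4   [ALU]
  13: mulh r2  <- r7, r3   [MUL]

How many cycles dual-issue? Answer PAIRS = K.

0. sub.ALU @i0  | WAW r5
1. xor.ALU @i1  | RAW r5
2. mul.MUL @i2  | no-port MUL/BR
3. blt.BR+or.ALU @i3/i4  | pair
4. ld.MEM @i5  | no-port MEM/MEM
5. st.MEM+add.ALU @i6/i7  | pair
6. add.ALU @i8  | RAW r6
7. mul.MUL @i9  | no-port MUL/BR
8. beq.BR+xor.ALU @i10/i11  | pair
9. xor.ALU @i12  | RAW r7
10. mulh.MUL @i13  | tail

PAIRS = 3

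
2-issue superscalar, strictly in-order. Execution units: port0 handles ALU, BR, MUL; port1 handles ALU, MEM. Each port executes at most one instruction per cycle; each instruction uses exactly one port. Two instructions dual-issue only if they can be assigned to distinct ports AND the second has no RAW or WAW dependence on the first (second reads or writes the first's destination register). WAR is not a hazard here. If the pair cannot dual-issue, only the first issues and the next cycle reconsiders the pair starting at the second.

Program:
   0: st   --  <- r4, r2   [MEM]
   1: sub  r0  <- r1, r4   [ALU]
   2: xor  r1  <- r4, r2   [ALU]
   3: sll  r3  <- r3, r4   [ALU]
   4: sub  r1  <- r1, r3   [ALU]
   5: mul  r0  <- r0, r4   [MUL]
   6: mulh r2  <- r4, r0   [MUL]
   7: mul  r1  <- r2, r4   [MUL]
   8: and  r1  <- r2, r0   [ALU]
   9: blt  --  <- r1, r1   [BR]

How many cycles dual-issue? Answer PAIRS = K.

PAIRS = 3

#0 head=0: st/sub i0,i1 dual
#1 head=2: xor/sll i2,i3 dual
#2 head=4: sub/mul i4,i5 dual
#3 head=6: mulh i6 no-port MUL/MUL
#4 head=7: mul i7 WAW r1
#5 head=8: and i8 RAW r1
#6 head=9: blt i9 tail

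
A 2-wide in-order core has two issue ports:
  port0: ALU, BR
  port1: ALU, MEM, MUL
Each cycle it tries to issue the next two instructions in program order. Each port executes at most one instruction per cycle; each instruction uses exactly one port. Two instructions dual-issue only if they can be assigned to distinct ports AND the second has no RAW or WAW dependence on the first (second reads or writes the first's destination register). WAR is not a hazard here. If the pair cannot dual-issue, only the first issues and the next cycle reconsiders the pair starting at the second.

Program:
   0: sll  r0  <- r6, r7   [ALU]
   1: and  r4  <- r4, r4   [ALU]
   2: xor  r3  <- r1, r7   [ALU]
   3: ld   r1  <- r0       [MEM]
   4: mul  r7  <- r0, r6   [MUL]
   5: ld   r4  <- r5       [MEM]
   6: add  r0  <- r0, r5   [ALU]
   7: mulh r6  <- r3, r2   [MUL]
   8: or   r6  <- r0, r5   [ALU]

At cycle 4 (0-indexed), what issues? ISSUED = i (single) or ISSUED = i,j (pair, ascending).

c0: i0+i1 sll;and  pair
c1: i2+i3 xor;ld  pair
c2: i4 mul  no-port MUL/MEM
c3: i5+i6 ld;add  pair
c4: i7 mulh  WAW r6
c5: i8 or  tail

ISSUED = 7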